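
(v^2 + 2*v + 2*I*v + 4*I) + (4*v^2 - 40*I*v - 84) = 5*v^2 + 2*v - 38*I*v - 84 + 4*I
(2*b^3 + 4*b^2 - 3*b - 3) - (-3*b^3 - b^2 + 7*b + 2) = 5*b^3 + 5*b^2 - 10*b - 5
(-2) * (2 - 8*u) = 16*u - 4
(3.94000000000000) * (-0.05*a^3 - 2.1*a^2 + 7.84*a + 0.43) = -0.197*a^3 - 8.274*a^2 + 30.8896*a + 1.6942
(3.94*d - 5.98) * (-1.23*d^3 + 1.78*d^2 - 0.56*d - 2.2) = -4.8462*d^4 + 14.3686*d^3 - 12.8508*d^2 - 5.3192*d + 13.156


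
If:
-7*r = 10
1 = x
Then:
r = -10/7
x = 1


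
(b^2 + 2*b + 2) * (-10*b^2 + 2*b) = -10*b^4 - 18*b^3 - 16*b^2 + 4*b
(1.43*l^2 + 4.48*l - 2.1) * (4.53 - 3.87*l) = -5.5341*l^3 - 10.8597*l^2 + 28.4214*l - 9.513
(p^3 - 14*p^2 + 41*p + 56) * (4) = 4*p^3 - 56*p^2 + 164*p + 224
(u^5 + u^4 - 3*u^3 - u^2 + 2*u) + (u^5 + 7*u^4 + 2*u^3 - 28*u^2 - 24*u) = 2*u^5 + 8*u^4 - u^3 - 29*u^2 - 22*u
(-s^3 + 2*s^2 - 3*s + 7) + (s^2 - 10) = -s^3 + 3*s^2 - 3*s - 3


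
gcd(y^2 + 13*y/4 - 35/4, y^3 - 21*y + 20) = y + 5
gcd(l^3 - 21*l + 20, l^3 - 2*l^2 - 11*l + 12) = l^2 - 5*l + 4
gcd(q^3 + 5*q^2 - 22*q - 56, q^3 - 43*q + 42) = q + 7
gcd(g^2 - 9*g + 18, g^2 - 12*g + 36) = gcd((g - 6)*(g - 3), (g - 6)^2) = g - 6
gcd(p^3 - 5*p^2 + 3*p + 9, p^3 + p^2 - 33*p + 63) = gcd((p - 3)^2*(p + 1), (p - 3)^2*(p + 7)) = p^2 - 6*p + 9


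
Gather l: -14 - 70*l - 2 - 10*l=-80*l - 16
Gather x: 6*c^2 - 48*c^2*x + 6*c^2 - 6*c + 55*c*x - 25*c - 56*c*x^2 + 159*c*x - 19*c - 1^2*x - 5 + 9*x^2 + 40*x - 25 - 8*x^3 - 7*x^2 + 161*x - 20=12*c^2 - 50*c - 8*x^3 + x^2*(2 - 56*c) + x*(-48*c^2 + 214*c + 200) - 50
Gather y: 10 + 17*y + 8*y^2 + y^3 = y^3 + 8*y^2 + 17*y + 10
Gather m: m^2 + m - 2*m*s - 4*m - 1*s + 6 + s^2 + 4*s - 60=m^2 + m*(-2*s - 3) + s^2 + 3*s - 54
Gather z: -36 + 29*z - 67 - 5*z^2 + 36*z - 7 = -5*z^2 + 65*z - 110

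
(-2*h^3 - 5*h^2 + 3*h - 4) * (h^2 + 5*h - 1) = -2*h^5 - 15*h^4 - 20*h^3 + 16*h^2 - 23*h + 4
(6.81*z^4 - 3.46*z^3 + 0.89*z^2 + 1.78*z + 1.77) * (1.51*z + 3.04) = 10.2831*z^5 + 15.4778*z^4 - 9.1745*z^3 + 5.3934*z^2 + 8.0839*z + 5.3808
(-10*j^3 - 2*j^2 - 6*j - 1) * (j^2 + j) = -10*j^5 - 12*j^4 - 8*j^3 - 7*j^2 - j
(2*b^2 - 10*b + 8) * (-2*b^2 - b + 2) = -4*b^4 + 18*b^3 - 2*b^2 - 28*b + 16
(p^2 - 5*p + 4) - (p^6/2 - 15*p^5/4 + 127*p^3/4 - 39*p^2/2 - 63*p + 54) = -p^6/2 + 15*p^5/4 - 127*p^3/4 + 41*p^2/2 + 58*p - 50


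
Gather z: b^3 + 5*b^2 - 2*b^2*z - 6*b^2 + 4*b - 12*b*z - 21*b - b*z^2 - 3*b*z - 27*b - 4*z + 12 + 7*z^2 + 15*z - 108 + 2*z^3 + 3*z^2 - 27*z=b^3 - b^2 - 44*b + 2*z^3 + z^2*(10 - b) + z*(-2*b^2 - 15*b - 16) - 96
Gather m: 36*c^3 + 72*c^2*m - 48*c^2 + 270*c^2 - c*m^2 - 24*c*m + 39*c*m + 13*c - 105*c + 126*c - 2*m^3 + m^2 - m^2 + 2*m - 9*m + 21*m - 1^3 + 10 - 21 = 36*c^3 + 222*c^2 - c*m^2 + 34*c - 2*m^3 + m*(72*c^2 + 15*c + 14) - 12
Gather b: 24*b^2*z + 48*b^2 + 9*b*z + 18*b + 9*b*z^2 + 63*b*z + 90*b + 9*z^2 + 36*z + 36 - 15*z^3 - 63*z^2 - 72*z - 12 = b^2*(24*z + 48) + b*(9*z^2 + 72*z + 108) - 15*z^3 - 54*z^2 - 36*z + 24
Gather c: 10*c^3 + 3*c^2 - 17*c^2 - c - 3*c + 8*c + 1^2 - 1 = 10*c^3 - 14*c^2 + 4*c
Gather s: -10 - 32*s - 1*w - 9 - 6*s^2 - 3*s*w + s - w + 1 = -6*s^2 + s*(-3*w - 31) - 2*w - 18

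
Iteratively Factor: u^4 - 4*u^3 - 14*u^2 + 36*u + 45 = (u - 5)*(u^3 + u^2 - 9*u - 9) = (u - 5)*(u + 3)*(u^2 - 2*u - 3) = (u - 5)*(u + 1)*(u + 3)*(u - 3)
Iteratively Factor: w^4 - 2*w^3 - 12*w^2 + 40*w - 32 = (w - 2)*(w^3 - 12*w + 16) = (w - 2)^2*(w^2 + 2*w - 8) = (w - 2)^3*(w + 4)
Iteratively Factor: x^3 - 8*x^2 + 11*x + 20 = (x - 4)*(x^2 - 4*x - 5) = (x - 4)*(x + 1)*(x - 5)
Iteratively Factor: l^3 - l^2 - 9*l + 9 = (l - 1)*(l^2 - 9) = (l - 1)*(l + 3)*(l - 3)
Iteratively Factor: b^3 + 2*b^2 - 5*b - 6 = (b + 3)*(b^2 - b - 2) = (b + 1)*(b + 3)*(b - 2)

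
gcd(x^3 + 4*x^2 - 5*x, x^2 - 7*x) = x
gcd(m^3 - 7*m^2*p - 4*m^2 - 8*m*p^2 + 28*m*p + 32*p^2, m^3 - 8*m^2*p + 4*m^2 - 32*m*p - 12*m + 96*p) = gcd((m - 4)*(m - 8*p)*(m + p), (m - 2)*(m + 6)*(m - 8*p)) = -m + 8*p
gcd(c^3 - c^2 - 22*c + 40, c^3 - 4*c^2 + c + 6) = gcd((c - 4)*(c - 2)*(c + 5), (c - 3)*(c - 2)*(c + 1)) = c - 2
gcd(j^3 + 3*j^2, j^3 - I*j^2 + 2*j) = j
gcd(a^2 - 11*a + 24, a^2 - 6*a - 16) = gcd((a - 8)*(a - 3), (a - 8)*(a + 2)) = a - 8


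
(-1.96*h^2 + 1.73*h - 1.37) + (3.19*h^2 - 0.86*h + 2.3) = 1.23*h^2 + 0.87*h + 0.93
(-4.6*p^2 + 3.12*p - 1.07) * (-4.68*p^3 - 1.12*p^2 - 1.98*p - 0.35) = 21.528*p^5 - 9.4496*p^4 + 10.6212*p^3 - 3.3692*p^2 + 1.0266*p + 0.3745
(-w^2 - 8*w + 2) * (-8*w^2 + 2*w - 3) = 8*w^4 + 62*w^3 - 29*w^2 + 28*w - 6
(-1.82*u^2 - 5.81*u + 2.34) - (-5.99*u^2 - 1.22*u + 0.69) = 4.17*u^2 - 4.59*u + 1.65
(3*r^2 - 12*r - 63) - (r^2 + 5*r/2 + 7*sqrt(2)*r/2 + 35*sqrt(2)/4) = 2*r^2 - 29*r/2 - 7*sqrt(2)*r/2 - 63 - 35*sqrt(2)/4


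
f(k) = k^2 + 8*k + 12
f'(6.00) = 20.00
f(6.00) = 96.00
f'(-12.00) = -16.00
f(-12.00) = 60.00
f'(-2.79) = 2.42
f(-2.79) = -2.54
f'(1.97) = 11.94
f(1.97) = 31.64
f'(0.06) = 8.12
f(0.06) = 12.48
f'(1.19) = 10.38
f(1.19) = 22.94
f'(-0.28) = 7.44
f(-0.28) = 9.84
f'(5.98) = 19.96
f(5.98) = 95.60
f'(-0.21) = 7.58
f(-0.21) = 10.36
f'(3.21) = 14.42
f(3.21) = 47.98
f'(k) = 2*k + 8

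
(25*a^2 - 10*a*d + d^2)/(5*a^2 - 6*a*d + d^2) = (5*a - d)/(a - d)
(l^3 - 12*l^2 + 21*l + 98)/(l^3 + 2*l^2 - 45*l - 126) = (l^2 - 5*l - 14)/(l^2 + 9*l + 18)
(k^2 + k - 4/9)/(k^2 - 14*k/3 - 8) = (k - 1/3)/(k - 6)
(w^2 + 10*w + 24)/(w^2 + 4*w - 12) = (w + 4)/(w - 2)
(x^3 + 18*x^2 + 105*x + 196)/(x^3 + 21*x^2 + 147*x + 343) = (x + 4)/(x + 7)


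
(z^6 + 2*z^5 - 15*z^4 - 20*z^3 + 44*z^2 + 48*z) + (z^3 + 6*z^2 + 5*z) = z^6 + 2*z^5 - 15*z^4 - 19*z^3 + 50*z^2 + 53*z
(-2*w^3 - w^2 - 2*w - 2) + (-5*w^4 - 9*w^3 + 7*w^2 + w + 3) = -5*w^4 - 11*w^3 + 6*w^2 - w + 1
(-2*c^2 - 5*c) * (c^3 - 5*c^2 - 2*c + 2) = -2*c^5 + 5*c^4 + 29*c^3 + 6*c^2 - 10*c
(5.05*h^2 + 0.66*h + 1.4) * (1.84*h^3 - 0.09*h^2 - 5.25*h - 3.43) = 9.292*h^5 + 0.7599*h^4 - 23.9959*h^3 - 20.9125*h^2 - 9.6138*h - 4.802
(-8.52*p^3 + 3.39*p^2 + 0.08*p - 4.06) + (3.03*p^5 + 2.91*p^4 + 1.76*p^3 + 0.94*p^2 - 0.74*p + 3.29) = 3.03*p^5 + 2.91*p^4 - 6.76*p^3 + 4.33*p^2 - 0.66*p - 0.77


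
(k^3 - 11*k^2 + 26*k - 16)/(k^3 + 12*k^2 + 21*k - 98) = (k^2 - 9*k + 8)/(k^2 + 14*k + 49)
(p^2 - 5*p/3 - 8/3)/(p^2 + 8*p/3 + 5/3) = (3*p - 8)/(3*p + 5)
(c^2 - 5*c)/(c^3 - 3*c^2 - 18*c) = (5 - c)/(-c^2 + 3*c + 18)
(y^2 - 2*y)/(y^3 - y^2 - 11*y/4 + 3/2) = 4*y/(4*y^2 + 4*y - 3)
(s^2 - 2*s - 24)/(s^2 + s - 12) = (s - 6)/(s - 3)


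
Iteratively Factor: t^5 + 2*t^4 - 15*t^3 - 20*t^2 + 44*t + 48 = (t + 1)*(t^4 + t^3 - 16*t^2 - 4*t + 48) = (t - 2)*(t + 1)*(t^3 + 3*t^2 - 10*t - 24) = (t - 2)*(t + 1)*(t + 4)*(t^2 - t - 6) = (t - 2)*(t + 1)*(t + 2)*(t + 4)*(t - 3)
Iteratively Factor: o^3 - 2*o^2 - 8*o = (o + 2)*(o^2 - 4*o) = (o - 4)*(o + 2)*(o)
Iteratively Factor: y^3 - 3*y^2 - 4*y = (y - 4)*(y^2 + y) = (y - 4)*(y + 1)*(y)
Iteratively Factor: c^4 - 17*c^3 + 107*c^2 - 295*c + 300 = (c - 3)*(c^3 - 14*c^2 + 65*c - 100) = (c - 4)*(c - 3)*(c^2 - 10*c + 25) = (c - 5)*(c - 4)*(c - 3)*(c - 5)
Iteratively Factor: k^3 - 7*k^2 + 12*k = (k)*(k^2 - 7*k + 12) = k*(k - 3)*(k - 4)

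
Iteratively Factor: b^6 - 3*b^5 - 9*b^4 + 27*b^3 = (b)*(b^5 - 3*b^4 - 9*b^3 + 27*b^2) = b*(b - 3)*(b^4 - 9*b^2) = b^2*(b - 3)*(b^3 - 9*b) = b^3*(b - 3)*(b^2 - 9) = b^3*(b - 3)*(b + 3)*(b - 3)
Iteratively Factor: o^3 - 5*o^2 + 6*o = (o - 2)*(o^2 - 3*o) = o*(o - 2)*(o - 3)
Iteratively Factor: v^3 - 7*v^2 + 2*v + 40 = (v + 2)*(v^2 - 9*v + 20) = (v - 5)*(v + 2)*(v - 4)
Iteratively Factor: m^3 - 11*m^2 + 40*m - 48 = (m - 4)*(m^2 - 7*m + 12) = (m - 4)*(m - 3)*(m - 4)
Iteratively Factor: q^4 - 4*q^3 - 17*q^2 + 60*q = (q + 4)*(q^3 - 8*q^2 + 15*q) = q*(q + 4)*(q^2 - 8*q + 15) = q*(q - 5)*(q + 4)*(q - 3)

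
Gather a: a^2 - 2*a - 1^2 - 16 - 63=a^2 - 2*a - 80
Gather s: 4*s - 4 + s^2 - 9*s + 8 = s^2 - 5*s + 4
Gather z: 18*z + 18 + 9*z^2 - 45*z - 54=9*z^2 - 27*z - 36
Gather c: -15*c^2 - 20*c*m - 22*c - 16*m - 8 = -15*c^2 + c*(-20*m - 22) - 16*m - 8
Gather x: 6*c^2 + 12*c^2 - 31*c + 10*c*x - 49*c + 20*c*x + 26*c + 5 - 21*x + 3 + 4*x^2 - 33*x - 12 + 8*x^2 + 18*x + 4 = 18*c^2 - 54*c + 12*x^2 + x*(30*c - 36)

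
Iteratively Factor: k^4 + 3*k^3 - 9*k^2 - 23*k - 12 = (k + 1)*(k^3 + 2*k^2 - 11*k - 12) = (k + 1)^2*(k^2 + k - 12) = (k - 3)*(k + 1)^2*(k + 4)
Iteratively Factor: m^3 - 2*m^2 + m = (m - 1)*(m^2 - m) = m*(m - 1)*(m - 1)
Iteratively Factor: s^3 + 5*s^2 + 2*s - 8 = (s - 1)*(s^2 + 6*s + 8) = (s - 1)*(s + 2)*(s + 4)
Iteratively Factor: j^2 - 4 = (j + 2)*(j - 2)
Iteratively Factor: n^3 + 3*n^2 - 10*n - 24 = (n - 3)*(n^2 + 6*n + 8) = (n - 3)*(n + 2)*(n + 4)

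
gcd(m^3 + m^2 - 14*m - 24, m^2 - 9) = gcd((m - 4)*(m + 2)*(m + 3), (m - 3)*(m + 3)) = m + 3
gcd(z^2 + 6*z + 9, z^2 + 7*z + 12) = z + 3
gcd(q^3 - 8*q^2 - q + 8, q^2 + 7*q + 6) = q + 1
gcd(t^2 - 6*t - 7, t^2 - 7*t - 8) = t + 1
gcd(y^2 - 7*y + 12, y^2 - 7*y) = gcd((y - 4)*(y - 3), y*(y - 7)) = 1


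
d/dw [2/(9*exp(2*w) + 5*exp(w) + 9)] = (-36*exp(w) - 10)*exp(w)/(9*exp(2*w) + 5*exp(w) + 9)^2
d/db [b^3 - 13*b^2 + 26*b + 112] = 3*b^2 - 26*b + 26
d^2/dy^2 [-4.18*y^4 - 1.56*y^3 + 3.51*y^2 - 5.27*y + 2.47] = -50.16*y^2 - 9.36*y + 7.02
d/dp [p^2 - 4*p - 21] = 2*p - 4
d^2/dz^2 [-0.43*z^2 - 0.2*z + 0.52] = -0.860000000000000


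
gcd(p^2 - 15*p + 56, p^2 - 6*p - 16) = p - 8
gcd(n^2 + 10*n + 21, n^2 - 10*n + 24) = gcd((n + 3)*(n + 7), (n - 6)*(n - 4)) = 1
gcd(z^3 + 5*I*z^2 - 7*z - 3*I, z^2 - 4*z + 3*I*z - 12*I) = z + 3*I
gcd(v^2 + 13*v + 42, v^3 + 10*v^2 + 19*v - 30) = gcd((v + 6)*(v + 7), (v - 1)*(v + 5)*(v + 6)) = v + 6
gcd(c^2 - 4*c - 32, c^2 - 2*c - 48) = c - 8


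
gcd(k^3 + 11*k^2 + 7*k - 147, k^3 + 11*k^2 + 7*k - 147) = k^3 + 11*k^2 + 7*k - 147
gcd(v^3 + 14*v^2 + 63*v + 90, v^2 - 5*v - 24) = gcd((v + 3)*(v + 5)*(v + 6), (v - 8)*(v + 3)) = v + 3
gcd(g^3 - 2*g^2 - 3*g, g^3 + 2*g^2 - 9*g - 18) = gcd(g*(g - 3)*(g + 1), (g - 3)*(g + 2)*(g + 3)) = g - 3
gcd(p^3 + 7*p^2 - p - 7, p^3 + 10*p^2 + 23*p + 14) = p^2 + 8*p + 7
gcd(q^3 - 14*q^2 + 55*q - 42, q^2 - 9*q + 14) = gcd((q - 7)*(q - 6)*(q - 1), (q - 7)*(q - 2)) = q - 7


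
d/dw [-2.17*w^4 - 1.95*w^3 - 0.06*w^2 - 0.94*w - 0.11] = -8.68*w^3 - 5.85*w^2 - 0.12*w - 0.94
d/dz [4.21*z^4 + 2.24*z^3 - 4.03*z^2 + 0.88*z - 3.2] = 16.84*z^3 + 6.72*z^2 - 8.06*z + 0.88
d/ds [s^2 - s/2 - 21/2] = 2*s - 1/2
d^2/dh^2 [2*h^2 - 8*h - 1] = 4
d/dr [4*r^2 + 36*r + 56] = 8*r + 36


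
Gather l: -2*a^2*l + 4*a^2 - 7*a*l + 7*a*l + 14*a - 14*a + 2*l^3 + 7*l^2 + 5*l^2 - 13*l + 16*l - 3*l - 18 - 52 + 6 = -2*a^2*l + 4*a^2 + 2*l^3 + 12*l^2 - 64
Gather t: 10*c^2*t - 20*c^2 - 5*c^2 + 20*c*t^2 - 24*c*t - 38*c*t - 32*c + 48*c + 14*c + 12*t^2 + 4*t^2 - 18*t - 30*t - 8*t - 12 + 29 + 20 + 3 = -25*c^2 + 30*c + t^2*(20*c + 16) + t*(10*c^2 - 62*c - 56) + 40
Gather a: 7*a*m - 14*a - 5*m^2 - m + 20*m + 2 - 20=a*(7*m - 14) - 5*m^2 + 19*m - 18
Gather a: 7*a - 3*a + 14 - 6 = 4*a + 8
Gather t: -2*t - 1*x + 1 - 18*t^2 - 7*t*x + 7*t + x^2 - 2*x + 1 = -18*t^2 + t*(5 - 7*x) + x^2 - 3*x + 2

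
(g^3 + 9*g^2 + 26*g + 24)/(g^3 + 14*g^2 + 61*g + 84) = (g + 2)/(g + 7)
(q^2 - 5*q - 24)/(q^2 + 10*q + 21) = (q - 8)/(q + 7)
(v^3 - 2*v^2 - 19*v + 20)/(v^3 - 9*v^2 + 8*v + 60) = (v^2 + 3*v - 4)/(v^2 - 4*v - 12)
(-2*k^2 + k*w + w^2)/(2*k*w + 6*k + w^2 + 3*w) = (-k + w)/(w + 3)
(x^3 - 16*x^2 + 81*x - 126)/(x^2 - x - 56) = (-x^3 + 16*x^2 - 81*x + 126)/(-x^2 + x + 56)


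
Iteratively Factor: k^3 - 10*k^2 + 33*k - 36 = (k - 3)*(k^2 - 7*k + 12) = (k - 3)^2*(k - 4)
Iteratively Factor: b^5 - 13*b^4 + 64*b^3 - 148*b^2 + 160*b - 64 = (b - 4)*(b^4 - 9*b^3 + 28*b^2 - 36*b + 16) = (b - 4)^2*(b^3 - 5*b^2 + 8*b - 4) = (b - 4)^2*(b - 2)*(b^2 - 3*b + 2) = (b - 4)^2*(b - 2)*(b - 1)*(b - 2)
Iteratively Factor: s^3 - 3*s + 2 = (s + 2)*(s^2 - 2*s + 1) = (s - 1)*(s + 2)*(s - 1)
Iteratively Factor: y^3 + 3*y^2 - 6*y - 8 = (y + 1)*(y^2 + 2*y - 8) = (y - 2)*(y + 1)*(y + 4)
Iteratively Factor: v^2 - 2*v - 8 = (v - 4)*(v + 2)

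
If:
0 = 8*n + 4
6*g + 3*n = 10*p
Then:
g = 5*p/3 + 1/4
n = -1/2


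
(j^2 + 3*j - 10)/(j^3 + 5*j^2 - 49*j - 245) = (j - 2)/(j^2 - 49)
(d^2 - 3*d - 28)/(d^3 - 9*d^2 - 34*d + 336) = (d + 4)/(d^2 - 2*d - 48)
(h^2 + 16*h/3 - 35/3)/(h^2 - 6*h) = (3*h^2 + 16*h - 35)/(3*h*(h - 6))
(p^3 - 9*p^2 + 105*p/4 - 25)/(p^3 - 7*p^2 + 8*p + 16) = (p^2 - 5*p + 25/4)/(p^2 - 3*p - 4)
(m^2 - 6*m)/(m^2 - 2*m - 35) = m*(6 - m)/(-m^2 + 2*m + 35)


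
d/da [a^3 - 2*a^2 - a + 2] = 3*a^2 - 4*a - 1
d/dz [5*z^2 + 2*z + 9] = 10*z + 2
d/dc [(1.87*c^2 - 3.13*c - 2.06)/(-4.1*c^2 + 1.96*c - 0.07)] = (-9.1678*c^2 - 17.1538*c + 4.2567)/(16.81*c^4 - 16.072*c^3 + 4.4156*c^2 - 0.2744*c + 0.0049)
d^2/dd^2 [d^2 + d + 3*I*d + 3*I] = 2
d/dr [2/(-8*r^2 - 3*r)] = 2*(16*r + 3)/(r^2*(8*r + 3)^2)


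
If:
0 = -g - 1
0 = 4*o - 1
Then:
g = -1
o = 1/4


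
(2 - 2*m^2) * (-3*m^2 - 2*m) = 6*m^4 + 4*m^3 - 6*m^2 - 4*m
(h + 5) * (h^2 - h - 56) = h^3 + 4*h^2 - 61*h - 280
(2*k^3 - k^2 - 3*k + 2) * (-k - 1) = -2*k^4 - k^3 + 4*k^2 + k - 2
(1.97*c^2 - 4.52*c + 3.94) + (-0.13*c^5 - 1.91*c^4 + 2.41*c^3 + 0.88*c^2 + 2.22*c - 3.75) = -0.13*c^5 - 1.91*c^4 + 2.41*c^3 + 2.85*c^2 - 2.3*c + 0.19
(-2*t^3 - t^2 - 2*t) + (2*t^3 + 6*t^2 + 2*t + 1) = 5*t^2 + 1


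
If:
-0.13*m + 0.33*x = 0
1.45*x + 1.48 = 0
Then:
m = -2.59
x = -1.02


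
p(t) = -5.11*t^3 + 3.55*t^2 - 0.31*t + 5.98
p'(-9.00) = -1305.94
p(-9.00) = 4021.51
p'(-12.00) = -2293.03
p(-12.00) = 9350.98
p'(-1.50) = -45.45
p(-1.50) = 31.68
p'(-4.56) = -351.45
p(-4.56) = 565.74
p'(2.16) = -56.50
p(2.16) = -29.62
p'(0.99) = -8.31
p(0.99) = 4.19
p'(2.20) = -58.89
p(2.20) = -31.93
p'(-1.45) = -42.84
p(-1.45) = 29.47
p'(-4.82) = -390.68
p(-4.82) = 662.17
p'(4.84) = -325.06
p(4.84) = -491.73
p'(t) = -15.33*t^2 + 7.1*t - 0.31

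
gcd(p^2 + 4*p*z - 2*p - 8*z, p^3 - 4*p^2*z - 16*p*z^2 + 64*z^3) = p + 4*z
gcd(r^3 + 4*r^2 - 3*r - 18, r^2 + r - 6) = r^2 + r - 6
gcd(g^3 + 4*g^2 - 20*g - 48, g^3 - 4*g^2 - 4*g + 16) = g^2 - 2*g - 8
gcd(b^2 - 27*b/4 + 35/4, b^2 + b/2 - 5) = 1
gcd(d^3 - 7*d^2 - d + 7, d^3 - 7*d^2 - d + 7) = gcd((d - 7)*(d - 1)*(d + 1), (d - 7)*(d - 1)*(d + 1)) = d^3 - 7*d^2 - d + 7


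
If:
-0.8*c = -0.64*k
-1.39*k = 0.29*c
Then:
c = 0.00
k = 0.00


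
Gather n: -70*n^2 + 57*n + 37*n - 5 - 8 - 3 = -70*n^2 + 94*n - 16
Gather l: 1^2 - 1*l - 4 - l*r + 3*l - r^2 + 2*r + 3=l*(2 - r) - r^2 + 2*r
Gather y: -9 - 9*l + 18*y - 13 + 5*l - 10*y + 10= -4*l + 8*y - 12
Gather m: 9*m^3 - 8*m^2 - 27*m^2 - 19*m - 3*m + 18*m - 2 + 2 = 9*m^3 - 35*m^2 - 4*m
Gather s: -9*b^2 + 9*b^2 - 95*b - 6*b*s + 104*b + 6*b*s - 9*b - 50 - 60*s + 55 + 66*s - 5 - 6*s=0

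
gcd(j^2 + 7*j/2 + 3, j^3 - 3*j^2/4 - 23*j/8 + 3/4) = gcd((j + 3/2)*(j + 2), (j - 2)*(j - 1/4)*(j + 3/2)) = j + 3/2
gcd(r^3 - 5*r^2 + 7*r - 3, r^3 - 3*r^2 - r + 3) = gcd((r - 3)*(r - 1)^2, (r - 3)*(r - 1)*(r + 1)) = r^2 - 4*r + 3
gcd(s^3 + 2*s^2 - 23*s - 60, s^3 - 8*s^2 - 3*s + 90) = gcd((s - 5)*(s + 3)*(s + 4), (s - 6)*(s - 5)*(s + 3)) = s^2 - 2*s - 15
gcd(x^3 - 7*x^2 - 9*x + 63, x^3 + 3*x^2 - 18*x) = x - 3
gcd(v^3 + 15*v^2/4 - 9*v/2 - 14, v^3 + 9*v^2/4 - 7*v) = v + 4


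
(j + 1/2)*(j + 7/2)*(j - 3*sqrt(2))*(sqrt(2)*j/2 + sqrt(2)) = sqrt(2)*j^4/2 - 3*j^3 + 3*sqrt(2)*j^3 - 18*j^2 + 39*sqrt(2)*j^2/8 - 117*j/4 + 7*sqrt(2)*j/4 - 21/2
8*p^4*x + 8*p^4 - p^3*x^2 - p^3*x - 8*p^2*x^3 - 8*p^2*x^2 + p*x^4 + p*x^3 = (-8*p + x)*(-p + x)*(p + x)*(p*x + p)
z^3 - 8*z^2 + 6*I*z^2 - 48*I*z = z*(z - 8)*(z + 6*I)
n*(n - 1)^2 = n^3 - 2*n^2 + n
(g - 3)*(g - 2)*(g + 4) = g^3 - g^2 - 14*g + 24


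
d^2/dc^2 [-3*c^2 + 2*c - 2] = -6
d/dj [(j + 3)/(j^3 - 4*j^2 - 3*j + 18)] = (-2*j^2 - 11*j - 9)/(j^5 - 5*j^4 - 5*j^3 + 45*j^2 - 108)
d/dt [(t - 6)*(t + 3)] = 2*t - 3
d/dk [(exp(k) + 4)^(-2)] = -2*exp(k)/(exp(k) + 4)^3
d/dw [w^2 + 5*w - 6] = 2*w + 5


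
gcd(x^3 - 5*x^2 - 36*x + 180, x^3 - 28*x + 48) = x + 6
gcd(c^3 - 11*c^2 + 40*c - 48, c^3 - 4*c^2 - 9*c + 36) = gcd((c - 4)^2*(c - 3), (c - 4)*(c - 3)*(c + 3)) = c^2 - 7*c + 12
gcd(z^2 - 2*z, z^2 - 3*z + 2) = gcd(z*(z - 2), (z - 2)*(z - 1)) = z - 2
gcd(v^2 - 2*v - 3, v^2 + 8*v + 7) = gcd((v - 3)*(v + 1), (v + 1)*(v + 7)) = v + 1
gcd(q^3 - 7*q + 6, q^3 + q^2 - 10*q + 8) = q^2 - 3*q + 2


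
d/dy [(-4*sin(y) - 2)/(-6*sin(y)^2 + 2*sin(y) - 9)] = 8*(-3*sin(y)^2 - 3*sin(y) + 5)*cos(y)/(6*sin(y)^2 - 2*sin(y) + 9)^2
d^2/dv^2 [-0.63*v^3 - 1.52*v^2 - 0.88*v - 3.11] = -3.78*v - 3.04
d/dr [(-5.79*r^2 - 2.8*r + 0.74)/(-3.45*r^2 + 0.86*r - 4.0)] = (-14.6394*r^2 + 51.426*r + 10.5636)/(11.9025*r^4 - 5.934*r^3 + 28.3396*r^2 - 6.88*r + 16.0)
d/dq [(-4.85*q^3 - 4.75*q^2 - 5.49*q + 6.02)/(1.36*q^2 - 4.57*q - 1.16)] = (-6.596*q^4 + 44.329*q^3 + 46.0519*q^2 - 5.3544*q + 33.8798)/(1.8496*q^4 - 12.4304*q^3 + 17.7297*q^2 + 10.6024*q + 1.3456)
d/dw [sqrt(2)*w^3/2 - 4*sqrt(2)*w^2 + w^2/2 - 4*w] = 3*sqrt(2)*w^2/2 - 8*sqrt(2)*w + w - 4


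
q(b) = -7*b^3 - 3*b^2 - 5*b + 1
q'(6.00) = -797.00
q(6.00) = -1649.00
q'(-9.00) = -1652.00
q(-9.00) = 4906.00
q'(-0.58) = -8.58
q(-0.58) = 4.26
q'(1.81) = -84.66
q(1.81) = -59.39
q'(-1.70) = -55.49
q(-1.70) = 35.22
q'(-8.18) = -1361.08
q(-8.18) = 3672.57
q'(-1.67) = -53.55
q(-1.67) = 33.59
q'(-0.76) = -12.57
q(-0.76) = 6.14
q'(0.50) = -13.25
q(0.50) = -3.12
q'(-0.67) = -10.41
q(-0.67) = 5.11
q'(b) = -21*b^2 - 6*b - 5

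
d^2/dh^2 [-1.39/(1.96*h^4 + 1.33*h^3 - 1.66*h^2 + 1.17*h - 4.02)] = ((32.6928*h^2 + 11.0922*h - 4.6148)*(1.96*h^4 + 1.33*h^3 - 1.66*h^2 + 1.17*h - 4.02) - 1.39*(7.84*h^3 + 3.99*h^2 - 3.32*h + 1.17)*(15.68*h^3 + 7.98*h^2 - 6.64*h + 2.34))/(1.96*h^4 + 1.33*h^3 - 1.66*h^2 + 1.17*h - 4.02)^3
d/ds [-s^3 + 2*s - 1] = 2 - 3*s^2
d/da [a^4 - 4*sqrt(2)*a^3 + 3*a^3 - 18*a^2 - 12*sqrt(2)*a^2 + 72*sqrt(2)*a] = 4*a^3 - 12*sqrt(2)*a^2 + 9*a^2 - 36*a - 24*sqrt(2)*a + 72*sqrt(2)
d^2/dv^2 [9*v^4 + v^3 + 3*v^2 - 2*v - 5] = 108*v^2 + 6*v + 6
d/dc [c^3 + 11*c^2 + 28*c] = 3*c^2 + 22*c + 28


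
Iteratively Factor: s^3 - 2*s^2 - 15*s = (s + 3)*(s^2 - 5*s) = (s - 5)*(s + 3)*(s)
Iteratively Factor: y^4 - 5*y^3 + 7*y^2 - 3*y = (y)*(y^3 - 5*y^2 + 7*y - 3) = y*(y - 1)*(y^2 - 4*y + 3) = y*(y - 3)*(y - 1)*(y - 1)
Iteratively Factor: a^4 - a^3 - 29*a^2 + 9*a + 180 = (a + 3)*(a^3 - 4*a^2 - 17*a + 60) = (a - 5)*(a + 3)*(a^2 + a - 12) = (a - 5)*(a + 3)*(a + 4)*(a - 3)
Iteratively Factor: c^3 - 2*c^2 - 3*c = (c)*(c^2 - 2*c - 3) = c*(c - 3)*(c + 1)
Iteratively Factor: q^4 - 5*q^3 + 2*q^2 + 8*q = (q)*(q^3 - 5*q^2 + 2*q + 8) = q*(q - 2)*(q^2 - 3*q - 4) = q*(q - 4)*(q - 2)*(q + 1)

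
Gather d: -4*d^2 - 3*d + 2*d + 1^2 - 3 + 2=-4*d^2 - d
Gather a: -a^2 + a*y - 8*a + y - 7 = -a^2 + a*(y - 8) + y - 7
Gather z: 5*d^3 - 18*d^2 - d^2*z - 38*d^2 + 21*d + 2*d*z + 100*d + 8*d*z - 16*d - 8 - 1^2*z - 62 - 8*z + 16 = 5*d^3 - 56*d^2 + 105*d + z*(-d^2 + 10*d - 9) - 54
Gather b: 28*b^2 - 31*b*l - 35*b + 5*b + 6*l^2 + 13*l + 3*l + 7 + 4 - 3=28*b^2 + b*(-31*l - 30) + 6*l^2 + 16*l + 8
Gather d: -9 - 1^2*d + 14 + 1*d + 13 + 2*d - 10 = 2*d + 8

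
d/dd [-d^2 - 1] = -2*d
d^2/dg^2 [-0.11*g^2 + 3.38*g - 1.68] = -0.220000000000000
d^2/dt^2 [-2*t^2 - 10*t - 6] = -4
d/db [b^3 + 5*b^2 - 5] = b*(3*b + 10)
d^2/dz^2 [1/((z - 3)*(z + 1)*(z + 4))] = 2*(6*z^4 + 16*z^3 - 21*z^2 - 30*z + 145)/(z^9 + 6*z^8 - 21*z^7 - 160*z^6 + 87*z^5 + 1374*z^4 + 685*z^3 - 3492*z^2 - 4752*z - 1728)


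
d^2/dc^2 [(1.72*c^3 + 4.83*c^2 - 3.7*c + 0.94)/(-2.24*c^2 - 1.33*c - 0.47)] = (-2.8421709430404e-14*c^4 + 63.445928*c^3 - 4.240152*c^2 - 42.454536*c - 8.105902)/(11.239424*c^6 + 20.020224*c^5 + 18.961824*c^4 + 10.753981*c^3 + 3.978597*c^2 + 0.881391*c + 0.103823)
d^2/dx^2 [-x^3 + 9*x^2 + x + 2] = 18 - 6*x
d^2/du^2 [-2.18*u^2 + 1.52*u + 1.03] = -4.36000000000000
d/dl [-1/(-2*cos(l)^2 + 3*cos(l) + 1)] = (4*cos(l) - 3)*sin(l)/(3*cos(l) - cos(2*l))^2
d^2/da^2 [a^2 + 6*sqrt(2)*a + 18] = 2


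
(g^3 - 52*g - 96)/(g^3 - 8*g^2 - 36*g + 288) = (g + 2)/(g - 6)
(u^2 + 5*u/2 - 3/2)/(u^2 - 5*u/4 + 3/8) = 4*(u + 3)/(4*u - 3)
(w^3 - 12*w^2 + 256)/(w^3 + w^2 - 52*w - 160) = (w - 8)/(w + 5)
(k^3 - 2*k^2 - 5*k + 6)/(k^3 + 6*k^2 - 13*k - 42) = (k - 1)/(k + 7)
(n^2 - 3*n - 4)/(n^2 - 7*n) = (n^2 - 3*n - 4)/(n*(n - 7))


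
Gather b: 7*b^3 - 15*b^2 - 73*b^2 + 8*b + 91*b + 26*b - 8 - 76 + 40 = 7*b^3 - 88*b^2 + 125*b - 44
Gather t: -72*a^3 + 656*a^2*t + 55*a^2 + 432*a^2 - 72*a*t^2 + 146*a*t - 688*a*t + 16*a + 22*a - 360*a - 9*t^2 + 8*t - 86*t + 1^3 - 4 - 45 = -72*a^3 + 487*a^2 - 322*a + t^2*(-72*a - 9) + t*(656*a^2 - 542*a - 78) - 48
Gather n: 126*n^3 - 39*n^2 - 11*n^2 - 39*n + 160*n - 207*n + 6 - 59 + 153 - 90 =126*n^3 - 50*n^2 - 86*n + 10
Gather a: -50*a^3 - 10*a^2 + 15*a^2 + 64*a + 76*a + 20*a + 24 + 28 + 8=-50*a^3 + 5*a^2 + 160*a + 60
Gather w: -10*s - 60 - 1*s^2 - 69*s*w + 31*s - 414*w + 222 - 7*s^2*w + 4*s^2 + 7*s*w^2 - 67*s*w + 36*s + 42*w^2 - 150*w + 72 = 3*s^2 + 57*s + w^2*(7*s + 42) + w*(-7*s^2 - 136*s - 564) + 234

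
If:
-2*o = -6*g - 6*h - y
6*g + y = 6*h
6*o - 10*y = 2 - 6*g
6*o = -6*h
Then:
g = 1/33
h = 0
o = 0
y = -2/11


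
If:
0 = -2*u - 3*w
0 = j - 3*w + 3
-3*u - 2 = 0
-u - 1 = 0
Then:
No Solution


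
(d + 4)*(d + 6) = d^2 + 10*d + 24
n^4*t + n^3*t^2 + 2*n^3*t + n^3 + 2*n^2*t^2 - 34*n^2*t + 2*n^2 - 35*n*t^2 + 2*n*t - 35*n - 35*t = (n - 5)*(n + 7)*(n + t)*(n*t + 1)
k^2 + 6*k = k*(k + 6)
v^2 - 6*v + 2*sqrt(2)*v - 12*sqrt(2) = (v - 6)*(v + 2*sqrt(2))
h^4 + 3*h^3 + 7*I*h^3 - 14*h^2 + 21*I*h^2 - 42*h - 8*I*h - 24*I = (h + 3)*(h + I)*(h + 2*I)*(h + 4*I)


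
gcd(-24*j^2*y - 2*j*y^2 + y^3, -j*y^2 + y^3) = y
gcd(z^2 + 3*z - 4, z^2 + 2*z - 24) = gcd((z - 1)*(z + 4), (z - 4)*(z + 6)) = 1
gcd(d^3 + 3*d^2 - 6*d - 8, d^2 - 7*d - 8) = d + 1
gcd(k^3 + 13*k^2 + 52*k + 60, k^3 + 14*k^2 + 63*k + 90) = k^2 + 11*k + 30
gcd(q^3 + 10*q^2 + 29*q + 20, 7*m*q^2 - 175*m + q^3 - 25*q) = q + 5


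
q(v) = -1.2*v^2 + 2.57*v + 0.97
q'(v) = 2.57 - 2.4*v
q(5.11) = -17.23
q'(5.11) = -9.69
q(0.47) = 1.91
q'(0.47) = 1.44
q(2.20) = 0.82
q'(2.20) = -2.71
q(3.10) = -2.60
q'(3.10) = -4.87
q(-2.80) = -15.63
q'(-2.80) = 9.29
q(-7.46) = -84.98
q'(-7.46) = 20.47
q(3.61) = -5.39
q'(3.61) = -6.09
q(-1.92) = -8.39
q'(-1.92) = 7.18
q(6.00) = -26.81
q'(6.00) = -11.83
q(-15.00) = -307.58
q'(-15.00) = 38.57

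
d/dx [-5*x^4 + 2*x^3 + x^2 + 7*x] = -20*x^3 + 6*x^2 + 2*x + 7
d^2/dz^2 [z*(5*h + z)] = 2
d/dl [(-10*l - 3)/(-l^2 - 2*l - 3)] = 2*(-5*l^2 - 3*l + 12)/(l^4 + 4*l^3 + 10*l^2 + 12*l + 9)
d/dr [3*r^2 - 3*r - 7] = 6*r - 3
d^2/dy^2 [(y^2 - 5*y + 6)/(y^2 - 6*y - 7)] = 2*(y^3 + 39*y^2 - 213*y + 517)/(y^6 - 18*y^5 + 87*y^4 + 36*y^3 - 609*y^2 - 882*y - 343)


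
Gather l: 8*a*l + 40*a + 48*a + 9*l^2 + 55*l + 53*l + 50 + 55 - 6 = 88*a + 9*l^2 + l*(8*a + 108) + 99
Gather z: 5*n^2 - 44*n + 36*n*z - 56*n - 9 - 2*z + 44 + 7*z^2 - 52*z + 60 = 5*n^2 - 100*n + 7*z^2 + z*(36*n - 54) + 95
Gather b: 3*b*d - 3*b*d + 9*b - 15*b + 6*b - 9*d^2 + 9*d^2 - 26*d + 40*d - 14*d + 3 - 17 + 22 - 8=0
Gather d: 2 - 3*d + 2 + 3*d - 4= 0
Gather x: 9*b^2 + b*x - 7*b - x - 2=9*b^2 - 7*b + x*(b - 1) - 2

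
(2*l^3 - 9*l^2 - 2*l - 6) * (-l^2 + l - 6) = -2*l^5 + 11*l^4 - 19*l^3 + 58*l^2 + 6*l + 36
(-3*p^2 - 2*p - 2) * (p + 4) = -3*p^3 - 14*p^2 - 10*p - 8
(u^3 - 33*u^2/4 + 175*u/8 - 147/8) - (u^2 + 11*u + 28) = u^3 - 37*u^2/4 + 87*u/8 - 371/8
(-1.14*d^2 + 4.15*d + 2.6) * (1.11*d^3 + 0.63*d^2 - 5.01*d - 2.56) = -1.2654*d^5 + 3.8883*d^4 + 11.2119*d^3 - 16.2351*d^2 - 23.65*d - 6.656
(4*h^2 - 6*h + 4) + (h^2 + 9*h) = 5*h^2 + 3*h + 4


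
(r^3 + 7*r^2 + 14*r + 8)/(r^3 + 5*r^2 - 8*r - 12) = (r^2 + 6*r + 8)/(r^2 + 4*r - 12)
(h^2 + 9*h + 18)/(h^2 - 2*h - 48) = (h + 3)/(h - 8)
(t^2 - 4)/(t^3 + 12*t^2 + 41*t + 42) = (t - 2)/(t^2 + 10*t + 21)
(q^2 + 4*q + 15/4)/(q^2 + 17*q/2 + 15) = (q + 3/2)/(q + 6)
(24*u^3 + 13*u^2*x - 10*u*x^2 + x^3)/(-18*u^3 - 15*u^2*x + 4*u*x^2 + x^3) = (-8*u + x)/(6*u + x)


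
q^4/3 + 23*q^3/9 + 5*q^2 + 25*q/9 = q*(q/3 + 1/3)*(q + 5/3)*(q + 5)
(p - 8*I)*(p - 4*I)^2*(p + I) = p^4 - 15*I*p^3 - 64*p^2 + 48*I*p - 128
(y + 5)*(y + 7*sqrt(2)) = y^2 + 5*y + 7*sqrt(2)*y + 35*sqrt(2)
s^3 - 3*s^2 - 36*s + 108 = (s - 6)*(s - 3)*(s + 6)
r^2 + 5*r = r*(r + 5)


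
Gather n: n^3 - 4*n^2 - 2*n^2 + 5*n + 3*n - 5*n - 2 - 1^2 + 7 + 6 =n^3 - 6*n^2 + 3*n + 10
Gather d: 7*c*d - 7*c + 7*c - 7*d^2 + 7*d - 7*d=7*c*d - 7*d^2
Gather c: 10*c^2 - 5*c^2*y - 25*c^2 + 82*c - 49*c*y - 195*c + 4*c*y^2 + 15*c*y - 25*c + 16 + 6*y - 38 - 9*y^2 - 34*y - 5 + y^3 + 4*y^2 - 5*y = c^2*(-5*y - 15) + c*(4*y^2 - 34*y - 138) + y^3 - 5*y^2 - 33*y - 27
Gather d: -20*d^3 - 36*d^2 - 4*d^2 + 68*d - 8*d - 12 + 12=-20*d^3 - 40*d^2 + 60*d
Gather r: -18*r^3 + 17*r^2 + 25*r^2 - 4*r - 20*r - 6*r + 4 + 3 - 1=-18*r^3 + 42*r^2 - 30*r + 6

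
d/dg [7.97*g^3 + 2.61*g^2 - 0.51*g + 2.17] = 23.91*g^2 + 5.22*g - 0.51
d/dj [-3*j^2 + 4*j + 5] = 4 - 6*j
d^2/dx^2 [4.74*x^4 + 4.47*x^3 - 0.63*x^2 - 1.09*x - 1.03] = 56.88*x^2 + 26.82*x - 1.26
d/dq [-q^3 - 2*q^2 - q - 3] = -3*q^2 - 4*q - 1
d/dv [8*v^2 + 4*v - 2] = 16*v + 4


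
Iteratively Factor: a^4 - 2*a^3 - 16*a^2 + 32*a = (a - 2)*(a^3 - 16*a) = (a - 2)*(a + 4)*(a^2 - 4*a) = a*(a - 2)*(a + 4)*(a - 4)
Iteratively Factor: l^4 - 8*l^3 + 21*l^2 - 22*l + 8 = (l - 1)*(l^3 - 7*l^2 + 14*l - 8) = (l - 1)^2*(l^2 - 6*l + 8) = (l - 4)*(l - 1)^2*(l - 2)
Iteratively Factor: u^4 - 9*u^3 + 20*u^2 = (u)*(u^3 - 9*u^2 + 20*u) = u^2*(u^2 - 9*u + 20) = u^2*(u - 5)*(u - 4)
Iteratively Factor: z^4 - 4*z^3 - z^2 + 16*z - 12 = (z - 3)*(z^3 - z^2 - 4*z + 4) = (z - 3)*(z + 2)*(z^2 - 3*z + 2) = (z - 3)*(z - 2)*(z + 2)*(z - 1)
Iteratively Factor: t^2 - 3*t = (t)*(t - 3)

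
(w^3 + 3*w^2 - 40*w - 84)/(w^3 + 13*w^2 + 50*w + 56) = (w - 6)/(w + 4)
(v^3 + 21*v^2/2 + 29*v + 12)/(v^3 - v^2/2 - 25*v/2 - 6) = (v^2 + 10*v + 24)/(v^2 - v - 12)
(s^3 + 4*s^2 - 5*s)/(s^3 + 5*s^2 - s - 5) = s/(s + 1)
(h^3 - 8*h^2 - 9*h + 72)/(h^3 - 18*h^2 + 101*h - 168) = (h + 3)/(h - 7)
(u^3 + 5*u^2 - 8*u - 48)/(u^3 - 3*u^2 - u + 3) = (u^2 + 8*u + 16)/(u^2 - 1)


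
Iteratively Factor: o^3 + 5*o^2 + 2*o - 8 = (o + 4)*(o^2 + o - 2) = (o + 2)*(o + 4)*(o - 1)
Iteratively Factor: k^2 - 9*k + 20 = (k - 5)*(k - 4)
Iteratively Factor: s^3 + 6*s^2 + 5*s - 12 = (s + 4)*(s^2 + 2*s - 3) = (s - 1)*(s + 4)*(s + 3)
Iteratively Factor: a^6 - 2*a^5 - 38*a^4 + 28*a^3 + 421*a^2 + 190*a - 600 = (a - 1)*(a^5 - a^4 - 39*a^3 - 11*a^2 + 410*a + 600) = (a - 1)*(a + 3)*(a^4 - 4*a^3 - 27*a^2 + 70*a + 200) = (a - 1)*(a + 2)*(a + 3)*(a^3 - 6*a^2 - 15*a + 100) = (a - 5)*(a - 1)*(a + 2)*(a + 3)*(a^2 - a - 20) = (a - 5)^2*(a - 1)*(a + 2)*(a + 3)*(a + 4)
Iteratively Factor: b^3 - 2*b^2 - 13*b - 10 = (b - 5)*(b^2 + 3*b + 2) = (b - 5)*(b + 1)*(b + 2)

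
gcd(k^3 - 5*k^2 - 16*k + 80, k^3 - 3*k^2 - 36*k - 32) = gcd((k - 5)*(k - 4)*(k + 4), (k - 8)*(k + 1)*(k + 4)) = k + 4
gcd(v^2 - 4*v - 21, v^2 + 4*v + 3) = v + 3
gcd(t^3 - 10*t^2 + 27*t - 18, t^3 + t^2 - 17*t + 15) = t^2 - 4*t + 3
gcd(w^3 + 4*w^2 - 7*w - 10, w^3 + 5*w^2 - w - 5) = w^2 + 6*w + 5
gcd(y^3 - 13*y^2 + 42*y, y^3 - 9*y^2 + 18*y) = y^2 - 6*y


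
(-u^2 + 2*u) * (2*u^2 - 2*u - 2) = -2*u^4 + 6*u^3 - 2*u^2 - 4*u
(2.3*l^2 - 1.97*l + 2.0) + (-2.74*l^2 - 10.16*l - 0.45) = -0.44*l^2 - 12.13*l + 1.55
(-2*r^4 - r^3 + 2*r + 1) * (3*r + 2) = -6*r^5 - 7*r^4 - 2*r^3 + 6*r^2 + 7*r + 2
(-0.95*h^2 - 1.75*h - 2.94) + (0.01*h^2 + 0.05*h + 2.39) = -0.94*h^2 - 1.7*h - 0.55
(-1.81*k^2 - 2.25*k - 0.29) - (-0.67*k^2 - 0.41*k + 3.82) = -1.14*k^2 - 1.84*k - 4.11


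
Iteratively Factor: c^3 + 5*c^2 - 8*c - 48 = (c + 4)*(c^2 + c - 12) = (c - 3)*(c + 4)*(c + 4)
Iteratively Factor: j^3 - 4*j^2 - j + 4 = (j + 1)*(j^2 - 5*j + 4) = (j - 4)*(j + 1)*(j - 1)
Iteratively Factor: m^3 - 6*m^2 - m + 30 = (m + 2)*(m^2 - 8*m + 15) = (m - 5)*(m + 2)*(m - 3)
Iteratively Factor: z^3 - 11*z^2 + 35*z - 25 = (z - 5)*(z^2 - 6*z + 5) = (z - 5)^2*(z - 1)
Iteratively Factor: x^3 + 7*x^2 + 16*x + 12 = (x + 2)*(x^2 + 5*x + 6) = (x + 2)^2*(x + 3)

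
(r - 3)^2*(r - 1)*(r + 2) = r^4 - 5*r^3 + r^2 + 21*r - 18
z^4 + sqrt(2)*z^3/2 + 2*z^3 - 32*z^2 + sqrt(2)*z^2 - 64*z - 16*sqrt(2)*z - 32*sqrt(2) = (z + 2)*(z - 4*sqrt(2))*(z + sqrt(2)/2)*(z + 4*sqrt(2))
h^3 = h^3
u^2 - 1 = (u - 1)*(u + 1)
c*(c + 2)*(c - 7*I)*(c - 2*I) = c^4 + 2*c^3 - 9*I*c^3 - 14*c^2 - 18*I*c^2 - 28*c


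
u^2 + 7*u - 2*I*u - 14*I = (u + 7)*(u - 2*I)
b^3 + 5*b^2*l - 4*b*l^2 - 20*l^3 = (b - 2*l)*(b + 2*l)*(b + 5*l)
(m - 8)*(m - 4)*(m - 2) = m^3 - 14*m^2 + 56*m - 64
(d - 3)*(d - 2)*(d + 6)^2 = d^4 + 7*d^3 - 18*d^2 - 108*d + 216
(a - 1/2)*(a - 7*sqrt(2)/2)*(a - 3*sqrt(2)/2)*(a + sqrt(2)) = a^4 - 4*sqrt(2)*a^3 - a^3/2 + a^2/2 + 2*sqrt(2)*a^2 - a/4 + 21*sqrt(2)*a/2 - 21*sqrt(2)/4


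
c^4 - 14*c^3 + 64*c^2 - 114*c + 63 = (c - 7)*(c - 3)^2*(c - 1)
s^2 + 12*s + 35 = (s + 5)*(s + 7)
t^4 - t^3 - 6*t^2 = t^2*(t - 3)*(t + 2)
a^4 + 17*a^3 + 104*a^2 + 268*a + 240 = (a + 2)*(a + 4)*(a + 5)*(a + 6)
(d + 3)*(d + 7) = d^2 + 10*d + 21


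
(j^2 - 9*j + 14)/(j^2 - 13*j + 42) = (j - 2)/(j - 6)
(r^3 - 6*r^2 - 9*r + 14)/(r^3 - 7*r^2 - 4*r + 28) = (r - 1)/(r - 2)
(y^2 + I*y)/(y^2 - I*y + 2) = y/(y - 2*I)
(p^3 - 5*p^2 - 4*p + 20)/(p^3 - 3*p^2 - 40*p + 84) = (p^2 - 3*p - 10)/(p^2 - p - 42)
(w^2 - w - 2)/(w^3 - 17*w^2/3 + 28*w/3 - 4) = 3*(w + 1)/(3*w^2 - 11*w + 6)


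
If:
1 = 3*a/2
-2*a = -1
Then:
No Solution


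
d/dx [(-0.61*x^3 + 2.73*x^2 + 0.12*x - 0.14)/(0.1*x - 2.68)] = (-0.122*x^3 + 5.1774*x^2 - 14.6328*x - 0.3076)/(0.01*x^2 - 0.536*x + 7.1824)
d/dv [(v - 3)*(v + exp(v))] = v + (v - 3)*(exp(v) + 1) + exp(v)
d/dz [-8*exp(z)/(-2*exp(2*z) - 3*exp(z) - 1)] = (8 - 16*exp(2*z))*exp(z)/(4*exp(4*z) + 12*exp(3*z) + 13*exp(2*z) + 6*exp(z) + 1)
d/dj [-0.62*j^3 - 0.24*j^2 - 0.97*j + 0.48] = -1.86*j^2 - 0.48*j - 0.97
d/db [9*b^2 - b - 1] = 18*b - 1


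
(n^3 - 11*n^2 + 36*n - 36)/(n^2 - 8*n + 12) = n - 3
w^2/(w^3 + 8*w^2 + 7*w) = w/(w^2 + 8*w + 7)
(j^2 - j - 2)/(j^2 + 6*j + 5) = (j - 2)/(j + 5)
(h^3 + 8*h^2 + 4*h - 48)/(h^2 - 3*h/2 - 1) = 2*(h^2 + 10*h + 24)/(2*h + 1)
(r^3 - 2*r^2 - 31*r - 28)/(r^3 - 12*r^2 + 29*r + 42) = (r + 4)/(r - 6)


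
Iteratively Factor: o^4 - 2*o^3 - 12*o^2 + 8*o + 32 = (o - 4)*(o^3 + 2*o^2 - 4*o - 8) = (o - 4)*(o + 2)*(o^2 - 4) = (o - 4)*(o - 2)*(o + 2)*(o + 2)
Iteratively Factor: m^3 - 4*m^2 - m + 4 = (m - 1)*(m^2 - 3*m - 4) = (m - 1)*(m + 1)*(m - 4)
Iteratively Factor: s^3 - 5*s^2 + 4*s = (s)*(s^2 - 5*s + 4) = s*(s - 4)*(s - 1)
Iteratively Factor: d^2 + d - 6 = (d - 2)*(d + 3)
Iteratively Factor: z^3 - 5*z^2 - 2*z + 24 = (z - 3)*(z^2 - 2*z - 8) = (z - 3)*(z + 2)*(z - 4)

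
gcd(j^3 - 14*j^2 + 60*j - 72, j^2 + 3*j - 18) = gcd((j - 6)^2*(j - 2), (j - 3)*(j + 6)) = 1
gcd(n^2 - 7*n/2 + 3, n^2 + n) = 1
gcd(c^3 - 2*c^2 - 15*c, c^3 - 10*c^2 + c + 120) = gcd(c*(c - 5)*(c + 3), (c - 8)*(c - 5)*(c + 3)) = c^2 - 2*c - 15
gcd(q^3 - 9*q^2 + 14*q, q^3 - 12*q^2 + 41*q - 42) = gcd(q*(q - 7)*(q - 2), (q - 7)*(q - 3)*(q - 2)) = q^2 - 9*q + 14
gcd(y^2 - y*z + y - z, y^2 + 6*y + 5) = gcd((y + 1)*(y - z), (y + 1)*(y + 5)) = y + 1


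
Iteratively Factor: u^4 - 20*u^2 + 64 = (u + 2)*(u^3 - 2*u^2 - 16*u + 32) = (u - 4)*(u + 2)*(u^2 + 2*u - 8) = (u - 4)*(u - 2)*(u + 2)*(u + 4)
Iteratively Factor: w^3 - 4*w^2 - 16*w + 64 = (w + 4)*(w^2 - 8*w + 16) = (w - 4)*(w + 4)*(w - 4)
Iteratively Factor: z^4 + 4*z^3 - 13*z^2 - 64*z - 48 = (z + 4)*(z^3 - 13*z - 12) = (z - 4)*(z + 4)*(z^2 + 4*z + 3) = (z - 4)*(z + 1)*(z + 4)*(z + 3)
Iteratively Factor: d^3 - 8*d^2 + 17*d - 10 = (d - 5)*(d^2 - 3*d + 2) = (d - 5)*(d - 1)*(d - 2)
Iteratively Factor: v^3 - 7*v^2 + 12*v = (v - 4)*(v^2 - 3*v) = v*(v - 4)*(v - 3)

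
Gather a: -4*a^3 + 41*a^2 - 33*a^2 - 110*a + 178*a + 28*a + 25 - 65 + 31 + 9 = -4*a^3 + 8*a^2 + 96*a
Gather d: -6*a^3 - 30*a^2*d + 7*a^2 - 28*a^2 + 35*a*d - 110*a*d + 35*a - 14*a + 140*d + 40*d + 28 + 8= -6*a^3 - 21*a^2 + 21*a + d*(-30*a^2 - 75*a + 180) + 36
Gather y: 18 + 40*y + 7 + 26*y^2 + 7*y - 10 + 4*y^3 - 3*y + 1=4*y^3 + 26*y^2 + 44*y + 16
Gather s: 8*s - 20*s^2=-20*s^2 + 8*s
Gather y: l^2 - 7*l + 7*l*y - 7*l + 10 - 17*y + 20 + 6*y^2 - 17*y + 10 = l^2 - 14*l + 6*y^2 + y*(7*l - 34) + 40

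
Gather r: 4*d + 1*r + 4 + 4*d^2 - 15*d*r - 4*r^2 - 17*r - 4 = 4*d^2 + 4*d - 4*r^2 + r*(-15*d - 16)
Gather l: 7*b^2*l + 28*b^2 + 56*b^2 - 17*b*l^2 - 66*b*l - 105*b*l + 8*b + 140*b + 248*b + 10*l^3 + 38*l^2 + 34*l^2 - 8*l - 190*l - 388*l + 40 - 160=84*b^2 + 396*b + 10*l^3 + l^2*(72 - 17*b) + l*(7*b^2 - 171*b - 586) - 120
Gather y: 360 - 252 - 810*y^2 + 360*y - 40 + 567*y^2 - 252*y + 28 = -243*y^2 + 108*y + 96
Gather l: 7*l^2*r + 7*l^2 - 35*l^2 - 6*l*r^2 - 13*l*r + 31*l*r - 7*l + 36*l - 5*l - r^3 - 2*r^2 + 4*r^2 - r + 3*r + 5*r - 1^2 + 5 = l^2*(7*r - 28) + l*(-6*r^2 + 18*r + 24) - r^3 + 2*r^2 + 7*r + 4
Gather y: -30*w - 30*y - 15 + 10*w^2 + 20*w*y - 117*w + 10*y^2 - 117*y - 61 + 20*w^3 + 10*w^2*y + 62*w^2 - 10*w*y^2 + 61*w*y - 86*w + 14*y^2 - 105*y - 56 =20*w^3 + 72*w^2 - 233*w + y^2*(24 - 10*w) + y*(10*w^2 + 81*w - 252) - 132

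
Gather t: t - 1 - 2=t - 3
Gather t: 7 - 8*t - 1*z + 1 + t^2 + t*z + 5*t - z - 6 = t^2 + t*(z - 3) - 2*z + 2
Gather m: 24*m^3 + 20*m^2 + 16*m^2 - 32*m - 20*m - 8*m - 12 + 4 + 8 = 24*m^3 + 36*m^2 - 60*m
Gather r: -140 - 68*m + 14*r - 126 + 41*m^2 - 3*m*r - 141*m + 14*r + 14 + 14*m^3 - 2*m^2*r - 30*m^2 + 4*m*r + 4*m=14*m^3 + 11*m^2 - 205*m + r*(-2*m^2 + m + 28) - 252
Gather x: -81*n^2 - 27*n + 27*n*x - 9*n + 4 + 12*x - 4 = -81*n^2 - 36*n + x*(27*n + 12)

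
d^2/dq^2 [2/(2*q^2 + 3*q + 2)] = 4*(-4*q^2 - 6*q + (4*q + 3)^2 - 4)/(2*q^2 + 3*q + 2)^3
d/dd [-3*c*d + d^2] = -3*c + 2*d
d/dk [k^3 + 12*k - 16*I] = 3*k^2 + 12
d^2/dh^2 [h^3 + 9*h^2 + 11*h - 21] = 6*h + 18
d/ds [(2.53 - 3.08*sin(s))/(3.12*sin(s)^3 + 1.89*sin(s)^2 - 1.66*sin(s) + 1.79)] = (19.2192*sin(s)^3 - 17.8596*sin(s)^2 - 9.5634*sin(s) - 1.3134)*cos(s)/(9.7344*sin(s)^6 + 11.7936*sin(s)^5 - 6.7863*sin(s)^4 + 4.8948*sin(s)^3 + 9.5218*sin(s)^2 - 5.9428*sin(s) + 3.2041)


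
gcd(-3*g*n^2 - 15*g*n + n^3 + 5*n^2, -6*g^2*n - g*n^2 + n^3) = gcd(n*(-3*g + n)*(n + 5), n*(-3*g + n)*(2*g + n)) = 3*g*n - n^2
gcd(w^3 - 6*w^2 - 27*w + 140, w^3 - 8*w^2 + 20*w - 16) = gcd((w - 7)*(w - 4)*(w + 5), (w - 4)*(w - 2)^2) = w - 4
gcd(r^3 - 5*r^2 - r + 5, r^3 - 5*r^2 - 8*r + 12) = r - 1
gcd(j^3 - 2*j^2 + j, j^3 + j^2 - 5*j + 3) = j^2 - 2*j + 1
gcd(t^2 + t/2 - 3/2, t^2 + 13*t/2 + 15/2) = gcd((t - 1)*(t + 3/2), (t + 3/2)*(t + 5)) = t + 3/2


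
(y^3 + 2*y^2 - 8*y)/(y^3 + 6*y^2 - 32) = y/(y + 4)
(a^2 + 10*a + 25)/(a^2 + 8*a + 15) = (a + 5)/(a + 3)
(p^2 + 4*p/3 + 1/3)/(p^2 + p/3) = (p + 1)/p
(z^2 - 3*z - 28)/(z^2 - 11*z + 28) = (z + 4)/(z - 4)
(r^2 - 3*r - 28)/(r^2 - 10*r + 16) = (r^2 - 3*r - 28)/(r^2 - 10*r + 16)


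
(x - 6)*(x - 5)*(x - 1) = x^3 - 12*x^2 + 41*x - 30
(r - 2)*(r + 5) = r^2 + 3*r - 10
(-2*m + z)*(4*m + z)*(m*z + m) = -8*m^3*z - 8*m^3 + 2*m^2*z^2 + 2*m^2*z + m*z^3 + m*z^2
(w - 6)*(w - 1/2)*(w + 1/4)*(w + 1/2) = w^4 - 23*w^3/4 - 7*w^2/4 + 23*w/16 + 3/8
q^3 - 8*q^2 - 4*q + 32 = (q - 8)*(q - 2)*(q + 2)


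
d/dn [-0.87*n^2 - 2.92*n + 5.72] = -1.74*n - 2.92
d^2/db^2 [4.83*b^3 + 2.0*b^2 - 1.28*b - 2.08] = 28.98*b + 4.0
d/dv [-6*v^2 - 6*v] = -12*v - 6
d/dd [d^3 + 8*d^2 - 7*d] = 3*d^2 + 16*d - 7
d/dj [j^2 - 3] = 2*j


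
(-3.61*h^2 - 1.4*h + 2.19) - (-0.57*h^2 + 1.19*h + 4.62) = -3.04*h^2 - 2.59*h - 2.43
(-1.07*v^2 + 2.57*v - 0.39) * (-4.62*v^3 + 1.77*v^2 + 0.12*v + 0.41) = 4.9434*v^5 - 13.7673*v^4 + 6.2223*v^3 - 0.8206*v^2 + 1.0069*v - 0.1599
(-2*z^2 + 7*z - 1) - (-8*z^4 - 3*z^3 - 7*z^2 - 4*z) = 8*z^4 + 3*z^3 + 5*z^2 + 11*z - 1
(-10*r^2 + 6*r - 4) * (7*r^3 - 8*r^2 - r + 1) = -70*r^5 + 122*r^4 - 66*r^3 + 16*r^2 + 10*r - 4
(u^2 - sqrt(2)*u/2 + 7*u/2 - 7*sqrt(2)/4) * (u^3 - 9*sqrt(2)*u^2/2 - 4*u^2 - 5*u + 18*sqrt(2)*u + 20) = u^5 - 5*sqrt(2)*u^4 - u^4/2 - 29*u^3/2 + 5*sqrt(2)*u^3/2 + u^2/4 + 145*sqrt(2)*u^2/2 - 5*sqrt(2)*u/4 + 7*u - 35*sqrt(2)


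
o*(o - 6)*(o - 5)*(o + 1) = o^4 - 10*o^3 + 19*o^2 + 30*o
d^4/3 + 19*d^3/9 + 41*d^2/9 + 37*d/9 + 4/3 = (d/3 + 1)*(d + 1)^2*(d + 4/3)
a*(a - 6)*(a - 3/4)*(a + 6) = a^4 - 3*a^3/4 - 36*a^2 + 27*a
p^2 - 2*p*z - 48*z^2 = (p - 8*z)*(p + 6*z)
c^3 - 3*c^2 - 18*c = c*(c - 6)*(c + 3)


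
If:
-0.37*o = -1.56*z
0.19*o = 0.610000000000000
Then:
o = 3.21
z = 0.76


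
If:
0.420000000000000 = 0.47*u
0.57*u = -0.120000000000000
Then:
No Solution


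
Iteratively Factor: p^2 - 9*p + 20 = (p - 5)*(p - 4)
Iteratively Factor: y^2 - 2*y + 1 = (y - 1)*(y - 1)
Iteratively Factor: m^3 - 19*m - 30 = (m + 2)*(m^2 - 2*m - 15) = (m - 5)*(m + 2)*(m + 3)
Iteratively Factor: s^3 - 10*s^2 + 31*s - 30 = (s - 3)*(s^2 - 7*s + 10) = (s - 3)*(s - 2)*(s - 5)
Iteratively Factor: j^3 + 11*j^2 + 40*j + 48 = (j + 4)*(j^2 + 7*j + 12) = (j + 4)^2*(j + 3)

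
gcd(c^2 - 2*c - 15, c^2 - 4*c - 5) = c - 5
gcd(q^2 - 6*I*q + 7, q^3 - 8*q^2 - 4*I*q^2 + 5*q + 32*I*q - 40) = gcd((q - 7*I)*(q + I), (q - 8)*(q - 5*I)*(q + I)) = q + I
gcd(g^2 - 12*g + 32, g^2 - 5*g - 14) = 1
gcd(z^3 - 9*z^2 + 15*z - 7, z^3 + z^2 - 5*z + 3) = z^2 - 2*z + 1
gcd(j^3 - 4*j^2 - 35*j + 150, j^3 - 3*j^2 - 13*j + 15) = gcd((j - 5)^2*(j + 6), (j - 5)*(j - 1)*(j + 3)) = j - 5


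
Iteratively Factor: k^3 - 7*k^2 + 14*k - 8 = (k - 4)*(k^2 - 3*k + 2) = (k - 4)*(k - 1)*(k - 2)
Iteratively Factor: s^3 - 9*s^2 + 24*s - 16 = (s - 4)*(s^2 - 5*s + 4) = (s - 4)^2*(s - 1)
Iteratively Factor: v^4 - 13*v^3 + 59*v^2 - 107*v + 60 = (v - 1)*(v^3 - 12*v^2 + 47*v - 60) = (v - 4)*(v - 1)*(v^2 - 8*v + 15) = (v - 4)*(v - 3)*(v - 1)*(v - 5)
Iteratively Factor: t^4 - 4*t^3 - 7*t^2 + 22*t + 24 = (t - 4)*(t^3 - 7*t - 6) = (t - 4)*(t + 2)*(t^2 - 2*t - 3) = (t - 4)*(t + 1)*(t + 2)*(t - 3)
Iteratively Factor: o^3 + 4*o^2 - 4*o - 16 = (o - 2)*(o^2 + 6*o + 8) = (o - 2)*(o + 4)*(o + 2)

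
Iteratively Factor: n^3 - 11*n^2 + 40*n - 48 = (n - 3)*(n^2 - 8*n + 16) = (n - 4)*(n - 3)*(n - 4)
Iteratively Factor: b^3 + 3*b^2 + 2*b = (b)*(b^2 + 3*b + 2) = b*(b + 2)*(b + 1)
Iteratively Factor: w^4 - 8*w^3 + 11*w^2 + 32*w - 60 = (w + 2)*(w^3 - 10*w^2 + 31*w - 30) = (w - 3)*(w + 2)*(w^2 - 7*w + 10) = (w - 3)*(w - 2)*(w + 2)*(w - 5)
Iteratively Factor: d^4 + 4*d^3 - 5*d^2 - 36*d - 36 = (d + 3)*(d^3 + d^2 - 8*d - 12) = (d - 3)*(d + 3)*(d^2 + 4*d + 4) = (d - 3)*(d + 2)*(d + 3)*(d + 2)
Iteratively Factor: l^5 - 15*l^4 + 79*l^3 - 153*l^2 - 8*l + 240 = (l - 4)*(l^4 - 11*l^3 + 35*l^2 - 13*l - 60) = (l - 4)^2*(l^3 - 7*l^2 + 7*l + 15) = (l - 5)*(l - 4)^2*(l^2 - 2*l - 3) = (l - 5)*(l - 4)^2*(l - 3)*(l + 1)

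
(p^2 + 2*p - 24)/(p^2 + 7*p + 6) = (p - 4)/(p + 1)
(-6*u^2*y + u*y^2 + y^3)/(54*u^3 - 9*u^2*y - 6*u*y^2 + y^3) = y*(-2*u + y)/(18*u^2 - 9*u*y + y^2)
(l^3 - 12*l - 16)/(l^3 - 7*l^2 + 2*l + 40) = (l + 2)/(l - 5)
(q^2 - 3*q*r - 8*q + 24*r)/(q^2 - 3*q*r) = (q - 8)/q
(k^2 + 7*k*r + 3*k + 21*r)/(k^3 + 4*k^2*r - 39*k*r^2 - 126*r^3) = (-k - 3)/(-k^2 + 3*k*r + 18*r^2)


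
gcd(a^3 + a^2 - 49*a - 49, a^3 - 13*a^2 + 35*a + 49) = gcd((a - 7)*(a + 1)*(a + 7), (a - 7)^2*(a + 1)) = a^2 - 6*a - 7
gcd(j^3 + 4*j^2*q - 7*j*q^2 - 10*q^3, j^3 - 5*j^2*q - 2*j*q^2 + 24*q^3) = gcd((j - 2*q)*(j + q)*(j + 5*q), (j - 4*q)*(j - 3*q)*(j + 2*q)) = 1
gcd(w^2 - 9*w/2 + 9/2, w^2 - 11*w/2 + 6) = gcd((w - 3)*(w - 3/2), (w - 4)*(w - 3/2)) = w - 3/2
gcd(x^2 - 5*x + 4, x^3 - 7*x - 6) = 1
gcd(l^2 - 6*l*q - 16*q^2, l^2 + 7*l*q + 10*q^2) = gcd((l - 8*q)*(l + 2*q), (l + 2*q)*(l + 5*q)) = l + 2*q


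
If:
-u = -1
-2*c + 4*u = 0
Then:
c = 2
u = 1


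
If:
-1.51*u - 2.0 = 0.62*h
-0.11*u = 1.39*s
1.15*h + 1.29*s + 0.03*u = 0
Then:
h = -0.08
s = 0.10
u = -1.29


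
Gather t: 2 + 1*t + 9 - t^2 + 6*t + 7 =-t^2 + 7*t + 18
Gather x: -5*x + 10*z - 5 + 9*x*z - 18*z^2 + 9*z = x*(9*z - 5) - 18*z^2 + 19*z - 5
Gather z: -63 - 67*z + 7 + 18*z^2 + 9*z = 18*z^2 - 58*z - 56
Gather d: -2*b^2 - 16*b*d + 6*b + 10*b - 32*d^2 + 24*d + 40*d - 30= -2*b^2 + 16*b - 32*d^2 + d*(64 - 16*b) - 30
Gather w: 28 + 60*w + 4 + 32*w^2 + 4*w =32*w^2 + 64*w + 32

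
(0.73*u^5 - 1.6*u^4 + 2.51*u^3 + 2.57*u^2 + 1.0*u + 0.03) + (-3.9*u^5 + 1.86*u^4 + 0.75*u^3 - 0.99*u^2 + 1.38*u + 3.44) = -3.17*u^5 + 0.26*u^4 + 3.26*u^3 + 1.58*u^2 + 2.38*u + 3.47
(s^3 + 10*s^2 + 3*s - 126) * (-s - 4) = -s^4 - 14*s^3 - 43*s^2 + 114*s + 504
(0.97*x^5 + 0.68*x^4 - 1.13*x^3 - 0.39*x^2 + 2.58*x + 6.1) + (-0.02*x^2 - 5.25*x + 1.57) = 0.97*x^5 + 0.68*x^4 - 1.13*x^3 - 0.41*x^2 - 2.67*x + 7.67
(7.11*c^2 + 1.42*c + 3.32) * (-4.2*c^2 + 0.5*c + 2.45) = -29.862*c^4 - 2.409*c^3 + 4.1855*c^2 + 5.139*c + 8.134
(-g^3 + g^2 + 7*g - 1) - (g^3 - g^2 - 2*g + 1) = -2*g^3 + 2*g^2 + 9*g - 2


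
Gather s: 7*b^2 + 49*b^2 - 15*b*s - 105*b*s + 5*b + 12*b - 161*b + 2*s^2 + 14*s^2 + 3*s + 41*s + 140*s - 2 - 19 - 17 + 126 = 56*b^2 - 144*b + 16*s^2 + s*(184 - 120*b) + 88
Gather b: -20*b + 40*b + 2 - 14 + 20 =20*b + 8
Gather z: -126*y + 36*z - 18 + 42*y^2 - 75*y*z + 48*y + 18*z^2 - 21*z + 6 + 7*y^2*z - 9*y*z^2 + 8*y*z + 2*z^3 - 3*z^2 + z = 42*y^2 - 78*y + 2*z^3 + z^2*(15 - 9*y) + z*(7*y^2 - 67*y + 16) - 12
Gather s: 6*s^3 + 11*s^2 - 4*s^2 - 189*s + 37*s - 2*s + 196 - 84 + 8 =6*s^3 + 7*s^2 - 154*s + 120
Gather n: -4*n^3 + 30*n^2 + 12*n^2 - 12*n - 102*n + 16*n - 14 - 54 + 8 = -4*n^3 + 42*n^2 - 98*n - 60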